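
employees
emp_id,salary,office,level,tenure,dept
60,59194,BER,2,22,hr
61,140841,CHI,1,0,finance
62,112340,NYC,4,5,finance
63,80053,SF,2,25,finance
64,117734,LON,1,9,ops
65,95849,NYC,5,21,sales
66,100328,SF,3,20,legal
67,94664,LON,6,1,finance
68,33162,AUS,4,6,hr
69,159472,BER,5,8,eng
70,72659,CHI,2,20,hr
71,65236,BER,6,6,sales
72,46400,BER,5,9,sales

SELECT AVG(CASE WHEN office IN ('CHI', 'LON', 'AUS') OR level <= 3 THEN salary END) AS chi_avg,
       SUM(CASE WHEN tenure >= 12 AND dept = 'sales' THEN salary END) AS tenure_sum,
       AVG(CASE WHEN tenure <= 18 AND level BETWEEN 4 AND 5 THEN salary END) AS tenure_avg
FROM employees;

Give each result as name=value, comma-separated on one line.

[chi_avg: office IN ('CHI', 'LON', 'AUS') OR level <= 3]
emp_id=60: ✓ → 59194
emp_id=61: ✓ → 140841
emp_id=62: ✗
emp_id=63: ✓ → 80053
emp_id=64: ✓ → 117734
emp_id=65: ✗
emp_id=66: ✓ → 100328
emp_id=67: ✓ → 94664
emp_id=68: ✓ → 33162
emp_id=69: ✗
emp_id=70: ✓ → 72659
emp_id=71: ✗
emp_id=72: ✗
chi_avg = (59194 + 140841 + 80053 + 117734 + 100328 + 94664 + 33162 + 72659) / 8 = 87329.375
—
[tenure_sum: tenure >= 12 AND dept = 'sales']
emp_id=60: ✗
emp_id=61: ✗
emp_id=62: ✗
emp_id=63: ✗
emp_id=64: ✗
emp_id=65: ✓ → 95849
emp_id=66: ✗
emp_id=67: ✗
emp_id=68: ✗
emp_id=69: ✗
emp_id=70: ✗
emp_id=71: ✗
emp_id=72: ✗
tenure_sum = 95849
—
[tenure_avg: tenure <= 18 AND level BETWEEN 4 AND 5]
emp_id=60: ✗
emp_id=61: ✗
emp_id=62: ✓ → 112340
emp_id=63: ✗
emp_id=64: ✗
emp_id=65: ✗
emp_id=66: ✗
emp_id=67: ✗
emp_id=68: ✓ → 33162
emp_id=69: ✓ → 159472
emp_id=70: ✗
emp_id=71: ✗
emp_id=72: ✓ → 46400
tenure_avg = (112340 + 33162 + 159472 + 46400) / 4 = 87843.5

chi_avg=87329.375, tenure_sum=95849, tenure_avg=87843.5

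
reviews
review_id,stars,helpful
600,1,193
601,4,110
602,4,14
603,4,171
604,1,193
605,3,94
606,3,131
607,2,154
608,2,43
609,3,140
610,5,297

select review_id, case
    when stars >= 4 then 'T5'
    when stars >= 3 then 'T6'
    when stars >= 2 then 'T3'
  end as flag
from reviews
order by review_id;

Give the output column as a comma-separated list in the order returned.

review_id=600: (no match → NULL) → NULL
review_id=601: stars >= 4 → T5
review_id=602: stars >= 4 → T5
review_id=603: stars >= 4 → T5
review_id=604: (no match → NULL) → NULL
review_id=605: stars >= 3 → T6
review_id=606: stars >= 3 → T6
review_id=607: stars >= 2 → T3
review_id=608: stars >= 2 → T3
review_id=609: stars >= 3 → T6
review_id=610: stars >= 4 → T5

NULL, T5, T5, T5, NULL, T6, T6, T3, T3, T6, T5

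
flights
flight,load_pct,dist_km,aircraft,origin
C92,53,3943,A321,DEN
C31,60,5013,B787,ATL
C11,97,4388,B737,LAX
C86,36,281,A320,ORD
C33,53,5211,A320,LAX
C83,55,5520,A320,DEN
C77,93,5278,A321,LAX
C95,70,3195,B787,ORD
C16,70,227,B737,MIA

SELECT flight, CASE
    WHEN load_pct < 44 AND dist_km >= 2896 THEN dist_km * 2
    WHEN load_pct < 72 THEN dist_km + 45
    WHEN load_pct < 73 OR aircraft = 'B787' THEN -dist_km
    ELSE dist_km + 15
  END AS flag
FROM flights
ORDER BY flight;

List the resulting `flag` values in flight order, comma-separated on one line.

4403, 272, 5058, 5256, 5293, 5565, 326, 3988, 3240

flight=C11: ELSE → 4403
flight=C16: load_pct < 72 → 272
flight=C31: load_pct < 72 → 5058
flight=C33: load_pct < 72 → 5256
flight=C77: ELSE → 5293
flight=C83: load_pct < 72 → 5565
flight=C86: load_pct < 72 → 326
flight=C92: load_pct < 72 → 3988
flight=C95: load_pct < 72 → 3240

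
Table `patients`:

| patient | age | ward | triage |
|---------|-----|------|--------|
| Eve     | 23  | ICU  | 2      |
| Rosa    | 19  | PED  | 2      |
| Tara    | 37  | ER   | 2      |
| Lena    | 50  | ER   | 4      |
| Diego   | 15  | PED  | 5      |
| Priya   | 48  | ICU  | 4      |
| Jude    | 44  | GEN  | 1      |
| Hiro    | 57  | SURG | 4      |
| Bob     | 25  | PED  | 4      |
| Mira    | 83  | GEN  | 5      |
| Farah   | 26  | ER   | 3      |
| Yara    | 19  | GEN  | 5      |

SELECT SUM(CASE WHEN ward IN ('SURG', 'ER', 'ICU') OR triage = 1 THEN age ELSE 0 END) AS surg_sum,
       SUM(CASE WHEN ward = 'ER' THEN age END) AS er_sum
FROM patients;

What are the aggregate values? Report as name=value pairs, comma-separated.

[surg_sum: ward IN ('SURG', 'ER', 'ICU') OR triage = 1]
patient=Eve: ✓ → 23
patient=Rosa: ✗
patient=Tara: ✓ → 37
patient=Lena: ✓ → 50
patient=Diego: ✗
patient=Priya: ✓ → 48
patient=Jude: ✓ → 44
patient=Hiro: ✓ → 57
patient=Bob: ✗
patient=Mira: ✗
patient=Farah: ✓ → 26
patient=Yara: ✗
surg_sum = 23 + 37 + 50 + 48 + 44 + 57 + 26 = 285
—
[er_sum: ward = 'ER']
patient=Eve: ✗
patient=Rosa: ✗
patient=Tara: ✓ → 37
patient=Lena: ✓ → 50
patient=Diego: ✗
patient=Priya: ✗
patient=Jude: ✗
patient=Hiro: ✗
patient=Bob: ✗
patient=Mira: ✗
patient=Farah: ✓ → 26
patient=Yara: ✗
er_sum = 37 + 50 + 26 = 113

surg_sum=285, er_sum=113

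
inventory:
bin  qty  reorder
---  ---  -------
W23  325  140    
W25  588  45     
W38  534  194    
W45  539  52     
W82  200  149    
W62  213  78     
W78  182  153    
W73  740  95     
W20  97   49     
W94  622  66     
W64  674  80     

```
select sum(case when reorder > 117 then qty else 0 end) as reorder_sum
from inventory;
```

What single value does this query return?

bin=W23: ✓ → 325
bin=W25: ✗
bin=W38: ✓ → 534
bin=W45: ✗
bin=W82: ✓ → 200
bin=W62: ✗
bin=W78: ✓ → 182
bin=W73: ✗
bin=W20: ✗
bin=W94: ✗
bin=W64: ✗
reorder_sum = 325 + 534 + 200 + 182 = 1241

1241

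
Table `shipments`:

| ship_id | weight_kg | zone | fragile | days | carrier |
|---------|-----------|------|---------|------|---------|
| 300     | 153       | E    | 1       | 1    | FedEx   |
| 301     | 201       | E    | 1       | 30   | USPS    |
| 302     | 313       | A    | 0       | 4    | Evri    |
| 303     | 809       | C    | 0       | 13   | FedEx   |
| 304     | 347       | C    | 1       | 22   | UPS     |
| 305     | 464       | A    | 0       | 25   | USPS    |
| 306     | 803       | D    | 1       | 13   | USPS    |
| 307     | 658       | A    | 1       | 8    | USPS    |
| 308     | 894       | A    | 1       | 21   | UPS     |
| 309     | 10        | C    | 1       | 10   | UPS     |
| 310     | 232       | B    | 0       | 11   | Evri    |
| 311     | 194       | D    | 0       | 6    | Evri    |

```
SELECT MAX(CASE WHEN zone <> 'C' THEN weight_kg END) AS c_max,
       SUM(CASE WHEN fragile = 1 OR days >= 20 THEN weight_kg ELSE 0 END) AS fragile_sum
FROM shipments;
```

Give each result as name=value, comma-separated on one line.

[c_max: zone <> 'C']
ship_id=300: ✓ → 153
ship_id=301: ✓ → 201
ship_id=302: ✓ → 313
ship_id=303: ✗
ship_id=304: ✗
ship_id=305: ✓ → 464
ship_id=306: ✓ → 803
ship_id=307: ✓ → 658
ship_id=308: ✓ → 894
ship_id=309: ✗
ship_id=310: ✓ → 232
ship_id=311: ✓ → 194
c_max = MAX(153, 201, 313, 464, 803, 658, 894, 232, 194) = 894
—
[fragile_sum: fragile = 1 OR days >= 20]
ship_id=300: ✓ → 153
ship_id=301: ✓ → 201
ship_id=302: ✗
ship_id=303: ✗
ship_id=304: ✓ → 347
ship_id=305: ✓ → 464
ship_id=306: ✓ → 803
ship_id=307: ✓ → 658
ship_id=308: ✓ → 894
ship_id=309: ✓ → 10
ship_id=310: ✗
ship_id=311: ✗
fragile_sum = 153 + 201 + 347 + 464 + 803 + 658 + 894 + 10 = 3530

c_max=894, fragile_sum=3530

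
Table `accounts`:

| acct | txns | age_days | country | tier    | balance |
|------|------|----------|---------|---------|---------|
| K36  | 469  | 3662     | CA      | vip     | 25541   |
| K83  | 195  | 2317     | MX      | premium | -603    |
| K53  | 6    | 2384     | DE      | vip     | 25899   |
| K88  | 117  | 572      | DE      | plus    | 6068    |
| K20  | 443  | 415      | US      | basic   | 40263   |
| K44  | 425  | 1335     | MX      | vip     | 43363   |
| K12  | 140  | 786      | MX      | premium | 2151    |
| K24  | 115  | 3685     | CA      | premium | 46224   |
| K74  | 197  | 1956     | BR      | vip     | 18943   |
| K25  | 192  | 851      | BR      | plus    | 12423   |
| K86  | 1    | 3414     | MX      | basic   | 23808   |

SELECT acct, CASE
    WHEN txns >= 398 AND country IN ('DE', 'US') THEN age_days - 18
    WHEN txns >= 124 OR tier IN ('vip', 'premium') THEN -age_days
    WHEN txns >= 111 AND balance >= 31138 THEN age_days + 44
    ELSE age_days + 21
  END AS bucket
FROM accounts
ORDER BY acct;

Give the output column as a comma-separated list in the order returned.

acct=K12: txns >= 124 OR tier IN ('vip', 'premium') → -786
acct=K20: txns >= 398 AND country IN ('DE', 'US') → 397
acct=K24: txns >= 124 OR tier IN ('vip', 'premium') → -3685
acct=K25: txns >= 124 OR tier IN ('vip', 'premium') → -851
acct=K36: txns >= 124 OR tier IN ('vip', 'premium') → -3662
acct=K44: txns >= 124 OR tier IN ('vip', 'premium') → -1335
acct=K53: txns >= 124 OR tier IN ('vip', 'premium') → -2384
acct=K74: txns >= 124 OR tier IN ('vip', 'premium') → -1956
acct=K83: txns >= 124 OR tier IN ('vip', 'premium') → -2317
acct=K86: ELSE → 3435
acct=K88: ELSE → 593

-786, 397, -3685, -851, -3662, -1335, -2384, -1956, -2317, 3435, 593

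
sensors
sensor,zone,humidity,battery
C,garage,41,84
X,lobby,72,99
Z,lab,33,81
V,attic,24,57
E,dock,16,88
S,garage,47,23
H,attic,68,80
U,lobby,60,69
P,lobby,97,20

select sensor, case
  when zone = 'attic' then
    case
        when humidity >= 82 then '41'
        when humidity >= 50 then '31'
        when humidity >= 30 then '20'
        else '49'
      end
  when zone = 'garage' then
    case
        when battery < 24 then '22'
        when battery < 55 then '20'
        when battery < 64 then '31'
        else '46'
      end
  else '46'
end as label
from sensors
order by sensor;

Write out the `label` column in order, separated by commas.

sensor=C: zone='garage' → inner[ELSE] → 46
sensor=E: zone='dock' → outer ELSE → 46
sensor=H: zone='attic' → inner[humidity >= 50] → 31
sensor=P: zone='lobby' → outer ELSE → 46
sensor=S: zone='garage' → inner[battery < 24] → 22
sensor=U: zone='lobby' → outer ELSE → 46
sensor=V: zone='attic' → inner[ELSE] → 49
sensor=X: zone='lobby' → outer ELSE → 46
sensor=Z: zone='lab' → outer ELSE → 46

46, 46, 31, 46, 22, 46, 49, 46, 46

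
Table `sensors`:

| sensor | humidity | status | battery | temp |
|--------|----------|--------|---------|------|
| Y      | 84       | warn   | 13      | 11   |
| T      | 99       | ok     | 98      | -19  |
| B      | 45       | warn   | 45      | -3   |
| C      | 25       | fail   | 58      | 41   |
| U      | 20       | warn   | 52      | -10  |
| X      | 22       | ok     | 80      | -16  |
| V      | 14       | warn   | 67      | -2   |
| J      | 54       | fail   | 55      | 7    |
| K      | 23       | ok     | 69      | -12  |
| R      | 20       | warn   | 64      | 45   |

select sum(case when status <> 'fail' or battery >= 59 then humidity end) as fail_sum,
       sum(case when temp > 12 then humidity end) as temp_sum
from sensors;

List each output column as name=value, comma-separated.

[fail_sum: status <> 'fail' or battery >= 59]
sensor=Y: ✓ → 84
sensor=T: ✓ → 99
sensor=B: ✓ → 45
sensor=C: ✗
sensor=U: ✓ → 20
sensor=X: ✓ → 22
sensor=V: ✓ → 14
sensor=J: ✗
sensor=K: ✓ → 23
sensor=R: ✓ → 20
fail_sum = 84 + 99 + 45 + 20 + 22 + 14 + 23 + 20 = 327
—
[temp_sum: temp > 12]
sensor=Y: ✗
sensor=T: ✗
sensor=B: ✗
sensor=C: ✓ → 25
sensor=U: ✗
sensor=X: ✗
sensor=V: ✗
sensor=J: ✗
sensor=K: ✗
sensor=R: ✓ → 20
temp_sum = 25 + 20 = 45

fail_sum=327, temp_sum=45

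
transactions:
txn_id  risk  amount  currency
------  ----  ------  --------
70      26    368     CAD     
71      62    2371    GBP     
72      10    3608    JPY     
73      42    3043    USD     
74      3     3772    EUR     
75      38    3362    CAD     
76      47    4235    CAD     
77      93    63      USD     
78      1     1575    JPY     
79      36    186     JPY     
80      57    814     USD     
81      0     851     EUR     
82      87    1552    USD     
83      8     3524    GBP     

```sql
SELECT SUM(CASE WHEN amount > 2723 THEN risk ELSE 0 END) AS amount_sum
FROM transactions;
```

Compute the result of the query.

txn_id=70: ✗
txn_id=71: ✗
txn_id=72: ✓ → 10
txn_id=73: ✓ → 42
txn_id=74: ✓ → 3
txn_id=75: ✓ → 38
txn_id=76: ✓ → 47
txn_id=77: ✗
txn_id=78: ✗
txn_id=79: ✗
txn_id=80: ✗
txn_id=81: ✗
txn_id=82: ✗
txn_id=83: ✓ → 8
amount_sum = 10 + 42 + 3 + 38 + 47 + 8 = 148

148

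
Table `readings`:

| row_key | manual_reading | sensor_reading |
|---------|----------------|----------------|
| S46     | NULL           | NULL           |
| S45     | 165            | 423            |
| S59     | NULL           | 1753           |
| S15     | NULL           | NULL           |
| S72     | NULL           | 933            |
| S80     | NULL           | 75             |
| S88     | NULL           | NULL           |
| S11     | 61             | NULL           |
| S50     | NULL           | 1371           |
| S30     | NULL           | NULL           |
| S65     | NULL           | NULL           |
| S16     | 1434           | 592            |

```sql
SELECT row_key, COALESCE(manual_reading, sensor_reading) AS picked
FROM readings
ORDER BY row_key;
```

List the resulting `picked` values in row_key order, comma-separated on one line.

61, NULL, 1434, NULL, 165, NULL, 1371, 1753, NULL, 933, 75, NULL

row_key=S11: manual_reading=61 → 61
row_key=S15: manual_reading=NULL, sensor_reading=NULL (all NULL) → NULL
row_key=S16: manual_reading=1434 → 1434
row_key=S30: manual_reading=NULL, sensor_reading=NULL (all NULL) → NULL
row_key=S45: manual_reading=165 → 165
row_key=S46: manual_reading=NULL, sensor_reading=NULL (all NULL) → NULL
row_key=S50: manual_reading=NULL, sensor_reading=1371 → 1371
row_key=S59: manual_reading=NULL, sensor_reading=1753 → 1753
row_key=S65: manual_reading=NULL, sensor_reading=NULL (all NULL) → NULL
row_key=S72: manual_reading=NULL, sensor_reading=933 → 933
row_key=S80: manual_reading=NULL, sensor_reading=75 → 75
row_key=S88: manual_reading=NULL, sensor_reading=NULL (all NULL) → NULL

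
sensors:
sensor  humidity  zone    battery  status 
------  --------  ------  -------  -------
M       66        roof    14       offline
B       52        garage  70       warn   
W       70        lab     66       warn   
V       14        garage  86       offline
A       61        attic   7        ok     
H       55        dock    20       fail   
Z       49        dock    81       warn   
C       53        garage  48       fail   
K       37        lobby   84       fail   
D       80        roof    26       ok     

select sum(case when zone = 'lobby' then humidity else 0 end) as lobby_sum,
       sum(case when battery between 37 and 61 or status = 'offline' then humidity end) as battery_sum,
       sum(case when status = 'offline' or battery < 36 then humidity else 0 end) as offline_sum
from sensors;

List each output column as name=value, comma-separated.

[lobby_sum: zone = 'lobby']
sensor=M: ✗
sensor=B: ✗
sensor=W: ✗
sensor=V: ✗
sensor=A: ✗
sensor=H: ✗
sensor=Z: ✗
sensor=C: ✗
sensor=K: ✓ → 37
sensor=D: ✗
lobby_sum = 37
—
[battery_sum: battery between 37 and 61 or status = 'offline']
sensor=M: ✓ → 66
sensor=B: ✗
sensor=W: ✗
sensor=V: ✓ → 14
sensor=A: ✗
sensor=H: ✗
sensor=Z: ✗
sensor=C: ✓ → 53
sensor=K: ✗
sensor=D: ✗
battery_sum = 66 + 14 + 53 = 133
—
[offline_sum: status = 'offline' or battery < 36]
sensor=M: ✓ → 66
sensor=B: ✗
sensor=W: ✗
sensor=V: ✓ → 14
sensor=A: ✓ → 61
sensor=H: ✓ → 55
sensor=Z: ✗
sensor=C: ✗
sensor=K: ✗
sensor=D: ✓ → 80
offline_sum = 66 + 14 + 61 + 55 + 80 = 276

lobby_sum=37, battery_sum=133, offline_sum=276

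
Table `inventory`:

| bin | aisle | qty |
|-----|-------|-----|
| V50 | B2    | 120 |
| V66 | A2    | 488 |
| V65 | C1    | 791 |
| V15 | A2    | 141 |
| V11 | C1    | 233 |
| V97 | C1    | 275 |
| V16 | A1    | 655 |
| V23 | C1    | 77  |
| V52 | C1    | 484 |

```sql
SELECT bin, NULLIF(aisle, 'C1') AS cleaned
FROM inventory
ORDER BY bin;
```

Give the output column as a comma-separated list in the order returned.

bin=V11: aisle=C1 vs C1: equal → NULL
bin=V15: aisle=A2 vs C1: differ → A2
bin=V16: aisle=A1 vs C1: differ → A1
bin=V23: aisle=C1 vs C1: equal → NULL
bin=V50: aisle=B2 vs C1: differ → B2
bin=V52: aisle=C1 vs C1: equal → NULL
bin=V65: aisle=C1 vs C1: equal → NULL
bin=V66: aisle=A2 vs C1: differ → A2
bin=V97: aisle=C1 vs C1: equal → NULL

NULL, A2, A1, NULL, B2, NULL, NULL, A2, NULL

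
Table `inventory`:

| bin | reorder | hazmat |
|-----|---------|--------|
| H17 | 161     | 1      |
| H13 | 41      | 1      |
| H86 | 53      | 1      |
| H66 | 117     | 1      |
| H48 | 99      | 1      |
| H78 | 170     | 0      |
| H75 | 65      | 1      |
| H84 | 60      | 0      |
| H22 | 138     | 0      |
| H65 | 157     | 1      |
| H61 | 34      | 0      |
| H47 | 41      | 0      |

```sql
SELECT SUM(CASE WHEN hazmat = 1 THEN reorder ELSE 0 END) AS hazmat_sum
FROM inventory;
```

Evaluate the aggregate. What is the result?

693

bin=H17: ✓ → 161
bin=H13: ✓ → 41
bin=H86: ✓ → 53
bin=H66: ✓ → 117
bin=H48: ✓ → 99
bin=H78: ✗
bin=H75: ✓ → 65
bin=H84: ✗
bin=H22: ✗
bin=H65: ✓ → 157
bin=H61: ✗
bin=H47: ✗
hazmat_sum = 161 + 41 + 53 + 117 + 99 + 65 + 157 = 693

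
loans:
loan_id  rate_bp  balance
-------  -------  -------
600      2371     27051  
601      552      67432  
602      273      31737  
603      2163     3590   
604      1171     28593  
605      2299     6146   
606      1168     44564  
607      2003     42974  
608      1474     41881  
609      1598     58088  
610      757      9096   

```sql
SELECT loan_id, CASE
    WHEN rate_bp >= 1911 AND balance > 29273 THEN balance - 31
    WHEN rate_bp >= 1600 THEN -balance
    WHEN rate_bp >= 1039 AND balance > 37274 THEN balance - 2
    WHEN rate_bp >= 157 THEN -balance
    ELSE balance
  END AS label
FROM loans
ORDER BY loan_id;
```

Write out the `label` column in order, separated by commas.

-27051, -67432, -31737, -3590, -28593, -6146, 44562, 42943, 41879, 58086, -9096

loan_id=600: rate_bp >= 1600 → -27051
loan_id=601: rate_bp >= 157 → -67432
loan_id=602: rate_bp >= 157 → -31737
loan_id=603: rate_bp >= 1600 → -3590
loan_id=604: rate_bp >= 157 → -28593
loan_id=605: rate_bp >= 1600 → -6146
loan_id=606: rate_bp >= 1039 AND balance > 37274 → 44562
loan_id=607: rate_bp >= 1911 AND balance > 29273 → 42943
loan_id=608: rate_bp >= 1039 AND balance > 37274 → 41879
loan_id=609: rate_bp >= 1039 AND balance > 37274 → 58086
loan_id=610: rate_bp >= 157 → -9096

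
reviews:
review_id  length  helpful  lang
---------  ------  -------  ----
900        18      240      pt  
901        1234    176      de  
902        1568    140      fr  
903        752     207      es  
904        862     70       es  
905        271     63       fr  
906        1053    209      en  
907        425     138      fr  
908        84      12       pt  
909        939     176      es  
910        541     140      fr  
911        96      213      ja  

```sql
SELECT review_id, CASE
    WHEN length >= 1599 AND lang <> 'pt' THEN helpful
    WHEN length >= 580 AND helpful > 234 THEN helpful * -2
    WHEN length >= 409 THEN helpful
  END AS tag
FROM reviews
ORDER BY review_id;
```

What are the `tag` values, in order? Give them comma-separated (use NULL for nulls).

review_id=900: (no match → NULL) → NULL
review_id=901: length >= 409 → 176
review_id=902: length >= 409 → 140
review_id=903: length >= 409 → 207
review_id=904: length >= 409 → 70
review_id=905: (no match → NULL) → NULL
review_id=906: length >= 409 → 209
review_id=907: length >= 409 → 138
review_id=908: (no match → NULL) → NULL
review_id=909: length >= 409 → 176
review_id=910: length >= 409 → 140
review_id=911: (no match → NULL) → NULL

NULL, 176, 140, 207, 70, NULL, 209, 138, NULL, 176, 140, NULL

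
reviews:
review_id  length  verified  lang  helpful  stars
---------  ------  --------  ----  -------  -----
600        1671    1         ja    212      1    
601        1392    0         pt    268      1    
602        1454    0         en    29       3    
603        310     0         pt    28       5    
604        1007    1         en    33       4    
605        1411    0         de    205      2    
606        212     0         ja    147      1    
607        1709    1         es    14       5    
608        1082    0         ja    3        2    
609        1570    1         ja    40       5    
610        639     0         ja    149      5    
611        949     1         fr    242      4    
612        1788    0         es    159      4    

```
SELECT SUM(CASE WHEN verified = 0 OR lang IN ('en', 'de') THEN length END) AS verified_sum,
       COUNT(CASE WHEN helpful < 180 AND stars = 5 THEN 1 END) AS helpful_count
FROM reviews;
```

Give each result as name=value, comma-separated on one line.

[verified_sum: verified = 0 OR lang IN ('en', 'de')]
review_id=600: ✗
review_id=601: ✓ → 1392
review_id=602: ✓ → 1454
review_id=603: ✓ → 310
review_id=604: ✓ → 1007
review_id=605: ✓ → 1411
review_id=606: ✓ → 212
review_id=607: ✗
review_id=608: ✓ → 1082
review_id=609: ✗
review_id=610: ✓ → 639
review_id=611: ✗
review_id=612: ✓ → 1788
verified_sum = 1392 + 1454 + 310 + 1007 + 1411 + 212 + 1082 + 639 + 1788 = 9295
—
[helpful_count: helpful < 180 AND stars = 5]
review_id=600: ✗
review_id=601: ✗
review_id=602: ✗
review_id=603: ✓ → 1
review_id=604: ✗
review_id=605: ✗
review_id=606: ✗
review_id=607: ✓ → 1
review_id=608: ✗
review_id=609: ✓ → 1
review_id=610: ✓ → 1
review_id=611: ✗
review_id=612: ✗
helpful_count = COUNT(1, 1, 1, 1) = 4

verified_sum=9295, helpful_count=4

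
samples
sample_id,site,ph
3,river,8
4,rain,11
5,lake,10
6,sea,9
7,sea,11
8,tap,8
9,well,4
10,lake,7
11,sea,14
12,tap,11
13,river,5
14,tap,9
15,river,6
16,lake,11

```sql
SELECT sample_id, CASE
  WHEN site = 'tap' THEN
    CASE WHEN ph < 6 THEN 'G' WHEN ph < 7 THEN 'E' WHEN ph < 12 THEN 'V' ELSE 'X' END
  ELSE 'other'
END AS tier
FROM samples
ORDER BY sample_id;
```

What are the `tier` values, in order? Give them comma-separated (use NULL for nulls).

other, other, other, other, other, V, other, other, other, V, other, V, other, other

sample_id=3: site='river' → outer ELSE → other
sample_id=4: site='rain' → outer ELSE → other
sample_id=5: site='lake' → outer ELSE → other
sample_id=6: site='sea' → outer ELSE → other
sample_id=7: site='sea' → outer ELSE → other
sample_id=8: site='tap' → inner[ph < 12] → V
sample_id=9: site='well' → outer ELSE → other
sample_id=10: site='lake' → outer ELSE → other
sample_id=11: site='sea' → outer ELSE → other
sample_id=12: site='tap' → inner[ph < 12] → V
sample_id=13: site='river' → outer ELSE → other
sample_id=14: site='tap' → inner[ph < 12] → V
sample_id=15: site='river' → outer ELSE → other
sample_id=16: site='lake' → outer ELSE → other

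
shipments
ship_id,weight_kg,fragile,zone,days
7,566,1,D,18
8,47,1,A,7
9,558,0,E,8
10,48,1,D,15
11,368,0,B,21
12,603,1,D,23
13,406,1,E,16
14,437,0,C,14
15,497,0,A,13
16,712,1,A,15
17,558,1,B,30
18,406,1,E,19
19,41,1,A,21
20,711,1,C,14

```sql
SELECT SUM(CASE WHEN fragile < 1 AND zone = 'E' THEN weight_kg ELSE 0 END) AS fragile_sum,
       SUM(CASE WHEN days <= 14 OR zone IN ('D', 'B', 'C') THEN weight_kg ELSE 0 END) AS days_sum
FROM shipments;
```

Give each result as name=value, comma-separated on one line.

[fragile_sum: fragile < 1 AND zone = 'E']
ship_id=7: ✗
ship_id=8: ✗
ship_id=9: ✓ → 558
ship_id=10: ✗
ship_id=11: ✗
ship_id=12: ✗
ship_id=13: ✗
ship_id=14: ✗
ship_id=15: ✗
ship_id=16: ✗
ship_id=17: ✗
ship_id=18: ✗
ship_id=19: ✗
ship_id=20: ✗
fragile_sum = 558
—
[days_sum: days <= 14 OR zone IN ('D', 'B', 'C')]
ship_id=7: ✓ → 566
ship_id=8: ✓ → 47
ship_id=9: ✓ → 558
ship_id=10: ✓ → 48
ship_id=11: ✓ → 368
ship_id=12: ✓ → 603
ship_id=13: ✗
ship_id=14: ✓ → 437
ship_id=15: ✓ → 497
ship_id=16: ✗
ship_id=17: ✓ → 558
ship_id=18: ✗
ship_id=19: ✗
ship_id=20: ✓ → 711
days_sum = 566 + 47 + 558 + 48 + 368 + 603 + 437 + 497 + 558 + 711 = 4393

fragile_sum=558, days_sum=4393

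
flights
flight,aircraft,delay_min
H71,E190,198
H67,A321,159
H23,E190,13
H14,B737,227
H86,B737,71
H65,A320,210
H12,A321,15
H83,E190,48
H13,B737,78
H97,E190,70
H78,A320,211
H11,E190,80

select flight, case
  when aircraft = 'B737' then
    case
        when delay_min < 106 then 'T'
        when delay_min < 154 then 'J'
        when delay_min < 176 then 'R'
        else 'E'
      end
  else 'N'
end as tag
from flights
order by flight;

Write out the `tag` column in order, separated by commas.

N, N, T, E, N, N, N, N, N, N, T, N

flight=H11: aircraft='E190' → outer ELSE → N
flight=H12: aircraft='A321' → outer ELSE → N
flight=H13: aircraft='B737' → inner[delay_min < 106] → T
flight=H14: aircraft='B737' → inner[ELSE] → E
flight=H23: aircraft='E190' → outer ELSE → N
flight=H65: aircraft='A320' → outer ELSE → N
flight=H67: aircraft='A321' → outer ELSE → N
flight=H71: aircraft='E190' → outer ELSE → N
flight=H78: aircraft='A320' → outer ELSE → N
flight=H83: aircraft='E190' → outer ELSE → N
flight=H86: aircraft='B737' → inner[delay_min < 106] → T
flight=H97: aircraft='E190' → outer ELSE → N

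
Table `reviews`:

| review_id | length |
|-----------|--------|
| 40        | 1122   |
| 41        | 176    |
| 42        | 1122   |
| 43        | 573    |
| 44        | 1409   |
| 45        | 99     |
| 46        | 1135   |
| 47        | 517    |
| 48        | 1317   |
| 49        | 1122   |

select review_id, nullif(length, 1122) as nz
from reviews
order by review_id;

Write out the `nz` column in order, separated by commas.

NULL, 176, NULL, 573, 1409, 99, 1135, 517, 1317, NULL

review_id=40: length=1122 vs 1122: equal → NULL
review_id=41: length=176 vs 1122: differ → 176
review_id=42: length=1122 vs 1122: equal → NULL
review_id=43: length=573 vs 1122: differ → 573
review_id=44: length=1409 vs 1122: differ → 1409
review_id=45: length=99 vs 1122: differ → 99
review_id=46: length=1135 vs 1122: differ → 1135
review_id=47: length=517 vs 1122: differ → 517
review_id=48: length=1317 vs 1122: differ → 1317
review_id=49: length=1122 vs 1122: equal → NULL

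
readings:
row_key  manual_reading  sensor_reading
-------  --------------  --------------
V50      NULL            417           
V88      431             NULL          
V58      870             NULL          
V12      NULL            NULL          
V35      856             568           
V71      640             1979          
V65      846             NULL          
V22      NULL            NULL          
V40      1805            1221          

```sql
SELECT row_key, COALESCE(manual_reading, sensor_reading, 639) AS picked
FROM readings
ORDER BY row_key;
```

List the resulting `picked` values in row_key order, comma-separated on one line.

639, 639, 856, 1805, 417, 870, 846, 640, 431

row_key=V12: manual_reading=NULL, sensor_reading=NULL, → literal 639 → 639
row_key=V22: manual_reading=NULL, sensor_reading=NULL, → literal 639 → 639
row_key=V35: manual_reading=856 → 856
row_key=V40: manual_reading=1805 → 1805
row_key=V50: manual_reading=NULL, sensor_reading=417 → 417
row_key=V58: manual_reading=870 → 870
row_key=V65: manual_reading=846 → 846
row_key=V71: manual_reading=640 → 640
row_key=V88: manual_reading=431 → 431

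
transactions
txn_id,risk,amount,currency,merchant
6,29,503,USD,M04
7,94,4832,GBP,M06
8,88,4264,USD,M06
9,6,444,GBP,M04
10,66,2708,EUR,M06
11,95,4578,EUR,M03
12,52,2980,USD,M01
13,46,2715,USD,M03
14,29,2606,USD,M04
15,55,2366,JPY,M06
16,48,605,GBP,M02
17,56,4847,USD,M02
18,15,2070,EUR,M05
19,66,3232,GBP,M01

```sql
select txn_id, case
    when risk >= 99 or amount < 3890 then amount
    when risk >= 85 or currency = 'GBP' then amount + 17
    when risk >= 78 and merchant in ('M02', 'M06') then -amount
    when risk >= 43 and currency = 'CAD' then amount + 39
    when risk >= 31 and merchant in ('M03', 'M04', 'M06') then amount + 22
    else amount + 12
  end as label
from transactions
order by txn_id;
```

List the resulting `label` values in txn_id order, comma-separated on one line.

503, 4849, 4281, 444, 2708, 4595, 2980, 2715, 2606, 2366, 605, 4859, 2070, 3232

txn_id=6: risk >= 99 or amount < 3890 → 503
txn_id=7: risk >= 85 or currency = 'GBP' → 4849
txn_id=8: risk >= 85 or currency = 'GBP' → 4281
txn_id=9: risk >= 99 or amount < 3890 → 444
txn_id=10: risk >= 99 or amount < 3890 → 2708
txn_id=11: risk >= 85 or currency = 'GBP' → 4595
txn_id=12: risk >= 99 or amount < 3890 → 2980
txn_id=13: risk >= 99 or amount < 3890 → 2715
txn_id=14: risk >= 99 or amount < 3890 → 2606
txn_id=15: risk >= 99 or amount < 3890 → 2366
txn_id=16: risk >= 99 or amount < 3890 → 605
txn_id=17: ELSE → 4859
txn_id=18: risk >= 99 or amount < 3890 → 2070
txn_id=19: risk >= 99 or amount < 3890 → 3232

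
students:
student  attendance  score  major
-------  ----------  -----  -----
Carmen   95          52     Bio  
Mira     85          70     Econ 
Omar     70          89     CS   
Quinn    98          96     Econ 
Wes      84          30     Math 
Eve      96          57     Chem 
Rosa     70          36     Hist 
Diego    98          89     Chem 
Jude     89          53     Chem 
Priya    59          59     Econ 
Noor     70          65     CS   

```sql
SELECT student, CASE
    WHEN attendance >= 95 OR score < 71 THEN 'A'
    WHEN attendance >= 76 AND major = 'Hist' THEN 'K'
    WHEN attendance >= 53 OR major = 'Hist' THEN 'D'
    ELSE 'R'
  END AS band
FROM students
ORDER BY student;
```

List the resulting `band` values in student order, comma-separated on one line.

student=Carmen: attendance >= 95 OR score < 71 → A
student=Diego: attendance >= 95 OR score < 71 → A
student=Eve: attendance >= 95 OR score < 71 → A
student=Jude: attendance >= 95 OR score < 71 → A
student=Mira: attendance >= 95 OR score < 71 → A
student=Noor: attendance >= 95 OR score < 71 → A
student=Omar: attendance >= 53 OR major = 'Hist' → D
student=Priya: attendance >= 95 OR score < 71 → A
student=Quinn: attendance >= 95 OR score < 71 → A
student=Rosa: attendance >= 95 OR score < 71 → A
student=Wes: attendance >= 95 OR score < 71 → A

A, A, A, A, A, A, D, A, A, A, A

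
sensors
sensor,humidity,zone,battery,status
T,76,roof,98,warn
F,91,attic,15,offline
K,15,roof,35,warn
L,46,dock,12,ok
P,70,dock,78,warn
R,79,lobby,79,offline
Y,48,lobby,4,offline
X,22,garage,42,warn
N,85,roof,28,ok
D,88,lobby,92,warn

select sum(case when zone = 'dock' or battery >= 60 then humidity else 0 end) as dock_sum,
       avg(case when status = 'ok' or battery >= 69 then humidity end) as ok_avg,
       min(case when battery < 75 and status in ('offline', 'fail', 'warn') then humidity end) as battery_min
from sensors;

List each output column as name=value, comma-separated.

[dock_sum: zone = 'dock' or battery >= 60]
sensor=T: ✓ → 76
sensor=F: ✗
sensor=K: ✗
sensor=L: ✓ → 46
sensor=P: ✓ → 70
sensor=R: ✓ → 79
sensor=Y: ✗
sensor=X: ✗
sensor=N: ✗
sensor=D: ✓ → 88
dock_sum = 76 + 46 + 70 + 79 + 88 = 359
—
[ok_avg: status = 'ok' or battery >= 69]
sensor=T: ✓ → 76
sensor=F: ✗
sensor=K: ✗
sensor=L: ✓ → 46
sensor=P: ✓ → 70
sensor=R: ✓ → 79
sensor=Y: ✗
sensor=X: ✗
sensor=N: ✓ → 85
sensor=D: ✓ → 88
ok_avg = (76 + 46 + 70 + 79 + 85 + 88) / 6 = 74
—
[battery_min: battery < 75 and status in ('offline', 'fail', 'warn')]
sensor=T: ✗
sensor=F: ✓ → 91
sensor=K: ✓ → 15
sensor=L: ✗
sensor=P: ✗
sensor=R: ✗
sensor=Y: ✓ → 48
sensor=X: ✓ → 22
sensor=N: ✗
sensor=D: ✗
battery_min = MIN(91, 15, 48, 22) = 15

dock_sum=359, ok_avg=74, battery_min=15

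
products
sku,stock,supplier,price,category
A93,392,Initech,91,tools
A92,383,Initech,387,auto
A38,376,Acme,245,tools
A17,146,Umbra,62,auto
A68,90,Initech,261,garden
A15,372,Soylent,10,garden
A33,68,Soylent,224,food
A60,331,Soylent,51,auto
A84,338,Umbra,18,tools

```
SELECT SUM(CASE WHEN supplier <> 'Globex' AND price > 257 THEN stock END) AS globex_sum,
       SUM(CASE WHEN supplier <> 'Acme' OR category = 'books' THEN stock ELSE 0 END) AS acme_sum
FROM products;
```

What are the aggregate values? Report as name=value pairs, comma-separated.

globex_sum=473, acme_sum=2120

[globex_sum: supplier <> 'Globex' AND price > 257]
sku=A93: ✗
sku=A92: ✓ → 383
sku=A38: ✗
sku=A17: ✗
sku=A68: ✓ → 90
sku=A15: ✗
sku=A33: ✗
sku=A60: ✗
sku=A84: ✗
globex_sum = 383 + 90 = 473
—
[acme_sum: supplier <> 'Acme' OR category = 'books']
sku=A93: ✓ → 392
sku=A92: ✓ → 383
sku=A38: ✗
sku=A17: ✓ → 146
sku=A68: ✓ → 90
sku=A15: ✓ → 372
sku=A33: ✓ → 68
sku=A60: ✓ → 331
sku=A84: ✓ → 338
acme_sum = 392 + 383 + 146 + 90 + 372 + 68 + 331 + 338 = 2120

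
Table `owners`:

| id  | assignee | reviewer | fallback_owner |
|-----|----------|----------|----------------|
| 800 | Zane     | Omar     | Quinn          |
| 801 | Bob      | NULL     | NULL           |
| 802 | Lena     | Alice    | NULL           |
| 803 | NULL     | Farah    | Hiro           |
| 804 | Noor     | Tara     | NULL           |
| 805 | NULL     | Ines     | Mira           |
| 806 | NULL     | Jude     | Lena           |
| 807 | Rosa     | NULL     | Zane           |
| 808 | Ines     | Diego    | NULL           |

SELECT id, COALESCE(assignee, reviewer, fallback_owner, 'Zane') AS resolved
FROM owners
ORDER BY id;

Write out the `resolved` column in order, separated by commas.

id=800: assignee=Zane → Zane
id=801: assignee=Bob → Bob
id=802: assignee=Lena → Lena
id=803: assignee=NULL, reviewer=Farah → Farah
id=804: assignee=Noor → Noor
id=805: assignee=NULL, reviewer=Ines → Ines
id=806: assignee=NULL, reviewer=Jude → Jude
id=807: assignee=Rosa → Rosa
id=808: assignee=Ines → Ines

Zane, Bob, Lena, Farah, Noor, Ines, Jude, Rosa, Ines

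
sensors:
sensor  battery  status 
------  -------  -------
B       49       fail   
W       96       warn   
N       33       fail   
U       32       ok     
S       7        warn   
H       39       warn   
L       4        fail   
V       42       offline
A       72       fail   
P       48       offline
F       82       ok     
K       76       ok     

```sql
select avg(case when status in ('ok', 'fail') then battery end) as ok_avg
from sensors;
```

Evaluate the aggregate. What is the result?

sensor=B: ✓ → 49
sensor=W: ✗
sensor=N: ✓ → 33
sensor=U: ✓ → 32
sensor=S: ✗
sensor=H: ✗
sensor=L: ✓ → 4
sensor=V: ✗
sensor=A: ✓ → 72
sensor=P: ✗
sensor=F: ✓ → 82
sensor=K: ✓ → 76
ok_avg = (49 + 33 + 32 + 4 + 72 + 82 + 76) / 7 = 49.7142857143

49.7142857143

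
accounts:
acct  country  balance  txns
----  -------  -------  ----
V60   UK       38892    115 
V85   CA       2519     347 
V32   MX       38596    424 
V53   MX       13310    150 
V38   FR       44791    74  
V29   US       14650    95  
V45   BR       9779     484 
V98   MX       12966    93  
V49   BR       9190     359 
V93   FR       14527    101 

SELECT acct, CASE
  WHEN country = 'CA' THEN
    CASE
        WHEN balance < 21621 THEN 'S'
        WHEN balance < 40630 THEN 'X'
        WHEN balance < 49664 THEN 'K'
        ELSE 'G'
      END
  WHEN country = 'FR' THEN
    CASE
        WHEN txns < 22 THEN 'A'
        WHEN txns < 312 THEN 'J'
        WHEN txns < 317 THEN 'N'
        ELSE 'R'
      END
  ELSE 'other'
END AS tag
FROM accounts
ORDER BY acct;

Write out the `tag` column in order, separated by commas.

other, other, J, other, other, other, other, S, J, other

acct=V29: country='US' → outer ELSE → other
acct=V32: country='MX' → outer ELSE → other
acct=V38: country='FR' → inner[txns < 312] → J
acct=V45: country='BR' → outer ELSE → other
acct=V49: country='BR' → outer ELSE → other
acct=V53: country='MX' → outer ELSE → other
acct=V60: country='UK' → outer ELSE → other
acct=V85: country='CA' → inner[balance < 21621] → S
acct=V93: country='FR' → inner[txns < 312] → J
acct=V98: country='MX' → outer ELSE → other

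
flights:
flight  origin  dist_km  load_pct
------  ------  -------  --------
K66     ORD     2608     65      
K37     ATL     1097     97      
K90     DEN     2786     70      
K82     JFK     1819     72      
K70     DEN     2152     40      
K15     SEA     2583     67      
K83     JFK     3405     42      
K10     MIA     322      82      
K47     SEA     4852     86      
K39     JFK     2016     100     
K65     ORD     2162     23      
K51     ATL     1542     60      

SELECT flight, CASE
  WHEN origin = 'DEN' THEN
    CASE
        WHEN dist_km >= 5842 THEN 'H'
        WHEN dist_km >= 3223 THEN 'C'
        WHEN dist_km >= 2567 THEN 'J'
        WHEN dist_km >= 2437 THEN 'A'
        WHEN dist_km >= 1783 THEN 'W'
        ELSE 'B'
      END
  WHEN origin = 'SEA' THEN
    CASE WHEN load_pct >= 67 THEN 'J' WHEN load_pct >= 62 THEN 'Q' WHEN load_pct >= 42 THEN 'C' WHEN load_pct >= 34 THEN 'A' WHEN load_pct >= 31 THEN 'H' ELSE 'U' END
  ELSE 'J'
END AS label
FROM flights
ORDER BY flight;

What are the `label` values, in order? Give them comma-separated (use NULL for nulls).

J, J, J, J, J, J, J, J, W, J, J, J

flight=K10: origin='MIA' → outer ELSE → J
flight=K15: origin='SEA' → inner[load_pct >= 67] → J
flight=K37: origin='ATL' → outer ELSE → J
flight=K39: origin='JFK' → outer ELSE → J
flight=K47: origin='SEA' → inner[load_pct >= 67] → J
flight=K51: origin='ATL' → outer ELSE → J
flight=K65: origin='ORD' → outer ELSE → J
flight=K66: origin='ORD' → outer ELSE → J
flight=K70: origin='DEN' → inner[dist_km >= 1783] → W
flight=K82: origin='JFK' → outer ELSE → J
flight=K83: origin='JFK' → outer ELSE → J
flight=K90: origin='DEN' → inner[dist_km >= 2567] → J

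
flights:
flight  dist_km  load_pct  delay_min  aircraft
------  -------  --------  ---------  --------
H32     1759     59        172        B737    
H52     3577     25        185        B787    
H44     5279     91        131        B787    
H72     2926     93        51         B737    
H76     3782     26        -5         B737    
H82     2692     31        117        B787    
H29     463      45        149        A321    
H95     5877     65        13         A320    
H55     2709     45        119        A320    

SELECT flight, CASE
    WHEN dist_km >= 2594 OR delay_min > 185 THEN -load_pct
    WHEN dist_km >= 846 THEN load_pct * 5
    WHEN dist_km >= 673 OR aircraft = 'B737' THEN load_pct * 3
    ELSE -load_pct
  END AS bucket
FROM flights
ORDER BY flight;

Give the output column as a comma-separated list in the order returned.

flight=H29: ELSE → -45
flight=H32: dist_km >= 846 → 295
flight=H44: dist_km >= 2594 OR delay_min > 185 → -91
flight=H52: dist_km >= 2594 OR delay_min > 185 → -25
flight=H55: dist_km >= 2594 OR delay_min > 185 → -45
flight=H72: dist_km >= 2594 OR delay_min > 185 → -93
flight=H76: dist_km >= 2594 OR delay_min > 185 → -26
flight=H82: dist_km >= 2594 OR delay_min > 185 → -31
flight=H95: dist_km >= 2594 OR delay_min > 185 → -65

-45, 295, -91, -25, -45, -93, -26, -31, -65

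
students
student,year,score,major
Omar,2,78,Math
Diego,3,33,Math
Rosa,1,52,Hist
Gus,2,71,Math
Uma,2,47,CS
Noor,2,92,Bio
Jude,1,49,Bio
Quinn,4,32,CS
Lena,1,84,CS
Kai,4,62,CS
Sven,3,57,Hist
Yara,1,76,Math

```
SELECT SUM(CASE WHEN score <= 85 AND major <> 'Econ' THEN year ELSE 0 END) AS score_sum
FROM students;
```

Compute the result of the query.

student=Omar: ✓ → 2
student=Diego: ✓ → 3
student=Rosa: ✓ → 1
student=Gus: ✓ → 2
student=Uma: ✓ → 2
student=Noor: ✗
student=Jude: ✓ → 1
student=Quinn: ✓ → 4
student=Lena: ✓ → 1
student=Kai: ✓ → 4
student=Sven: ✓ → 3
student=Yara: ✓ → 1
score_sum = 2 + 3 + 1 + 2 + 2 + 1 + 4 + 1 + 4 + 3 + 1 = 24

24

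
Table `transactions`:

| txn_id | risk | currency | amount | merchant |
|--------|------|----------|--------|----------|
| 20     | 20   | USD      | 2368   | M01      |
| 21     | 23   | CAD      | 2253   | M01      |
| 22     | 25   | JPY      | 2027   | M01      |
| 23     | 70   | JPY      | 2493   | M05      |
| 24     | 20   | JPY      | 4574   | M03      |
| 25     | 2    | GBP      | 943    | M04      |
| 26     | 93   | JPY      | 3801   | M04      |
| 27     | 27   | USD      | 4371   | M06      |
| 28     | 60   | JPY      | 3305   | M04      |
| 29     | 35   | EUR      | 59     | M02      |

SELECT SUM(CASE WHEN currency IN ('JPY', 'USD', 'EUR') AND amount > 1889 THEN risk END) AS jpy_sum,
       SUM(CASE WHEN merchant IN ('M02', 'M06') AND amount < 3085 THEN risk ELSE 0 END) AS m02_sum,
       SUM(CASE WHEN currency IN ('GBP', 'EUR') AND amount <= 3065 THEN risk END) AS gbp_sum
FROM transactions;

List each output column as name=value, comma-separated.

[jpy_sum: currency IN ('JPY', 'USD', 'EUR') AND amount > 1889]
txn_id=20: ✓ → 20
txn_id=21: ✗
txn_id=22: ✓ → 25
txn_id=23: ✓ → 70
txn_id=24: ✓ → 20
txn_id=25: ✗
txn_id=26: ✓ → 93
txn_id=27: ✓ → 27
txn_id=28: ✓ → 60
txn_id=29: ✗
jpy_sum = 20 + 25 + 70 + 20 + 93 + 27 + 60 = 315
—
[m02_sum: merchant IN ('M02', 'M06') AND amount < 3085]
txn_id=20: ✗
txn_id=21: ✗
txn_id=22: ✗
txn_id=23: ✗
txn_id=24: ✗
txn_id=25: ✗
txn_id=26: ✗
txn_id=27: ✗
txn_id=28: ✗
txn_id=29: ✓ → 35
m02_sum = 35
—
[gbp_sum: currency IN ('GBP', 'EUR') AND amount <= 3065]
txn_id=20: ✗
txn_id=21: ✗
txn_id=22: ✗
txn_id=23: ✗
txn_id=24: ✗
txn_id=25: ✓ → 2
txn_id=26: ✗
txn_id=27: ✗
txn_id=28: ✗
txn_id=29: ✓ → 35
gbp_sum = 2 + 35 = 37

jpy_sum=315, m02_sum=35, gbp_sum=37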